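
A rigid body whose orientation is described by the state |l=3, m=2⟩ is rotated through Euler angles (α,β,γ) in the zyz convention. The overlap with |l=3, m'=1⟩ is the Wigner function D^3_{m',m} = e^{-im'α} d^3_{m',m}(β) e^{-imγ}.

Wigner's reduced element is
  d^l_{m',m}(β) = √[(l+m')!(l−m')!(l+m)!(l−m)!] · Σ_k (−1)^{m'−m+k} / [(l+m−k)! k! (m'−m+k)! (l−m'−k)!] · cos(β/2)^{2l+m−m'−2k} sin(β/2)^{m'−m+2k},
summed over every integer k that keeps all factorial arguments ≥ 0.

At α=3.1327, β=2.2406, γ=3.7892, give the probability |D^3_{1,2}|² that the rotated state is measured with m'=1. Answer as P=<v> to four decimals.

Split into d^3_{1,2}(β=2.2406) × two z-phases.
With c≡cos(β/2)=0.435412 and s≡sin(β/2)=0.900231, N=[24·2·120·1]^{1/2}=75.894664
Admissible k: 1..2 (factorial args all ≥0)
  k=1: (−1)^0·75.8947/(24)·0.4354^5·0.9002^1 = +0.044551
  k=2: (−1)^1·75.8947/(12)·0.4354^3·0.9002^3 = -0.380885
d^3_{1,2}(2.2406) = +0.044551 -0.380885 = -0.336334
|D^3_{1,2}|² = |d^3_{1,2}(β)|² = (-0.336334)² = 0.113121 (the z-rotation phases have unit modulus)

P=0.1131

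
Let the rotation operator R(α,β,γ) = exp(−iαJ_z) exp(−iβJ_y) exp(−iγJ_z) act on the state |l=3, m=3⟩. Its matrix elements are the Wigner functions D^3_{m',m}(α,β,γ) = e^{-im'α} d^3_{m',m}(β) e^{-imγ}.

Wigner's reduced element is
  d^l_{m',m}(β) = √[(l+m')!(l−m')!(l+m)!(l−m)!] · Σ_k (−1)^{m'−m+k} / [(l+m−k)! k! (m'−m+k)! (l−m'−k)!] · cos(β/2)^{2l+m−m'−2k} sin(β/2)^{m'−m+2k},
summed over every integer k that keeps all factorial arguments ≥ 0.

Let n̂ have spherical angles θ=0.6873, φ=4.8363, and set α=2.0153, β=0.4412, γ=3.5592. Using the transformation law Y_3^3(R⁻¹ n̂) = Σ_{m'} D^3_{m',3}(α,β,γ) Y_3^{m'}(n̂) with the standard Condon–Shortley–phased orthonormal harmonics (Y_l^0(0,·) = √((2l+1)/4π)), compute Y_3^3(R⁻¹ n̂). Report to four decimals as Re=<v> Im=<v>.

Re=0.1051 Im=0.2823

Need the full column D^3_{m',3} for m'=−3..3 at α=2.0153, β=0.4412, γ=3.5592.
cos(β/2)=0.975766, sin(β/2)=0.218815
d^3_{-3,3}: single k=6 term ⇒ +0.000110;  D = -0.000009+0.000109i
d^3_{-2,3}: single k=5 term ⇒ +0.001199;  D = +0.001120-0.000427i
d^3_{-1,3}: single k=4 term ⇒ +0.008454;  D = -0.006113-0.005839i
d^3_{0,3}: single k=3 term ⇒ +0.043530;  D = -0.013609+0.041347i
d^3_{1,3}: single k=2 term ⇒ +0.168106;  D = +0.166762-0.021214i
d^3_{2,3}: single k=1 term ⇒ +0.474113;  D = -0.256259-0.398892i
d^3_{3,3}: single k=0 term ⇒ +0.863128;  D = -0.455010+0.733454i
Y_3^{m'}(θ=0.6873,φ=4.8363) and Σ D·Y over m':
  (-0.0000+0.0001i)·(-0.0387-0.0993i)  (+0.0011-0.0004i)·(-0.3083+0.0780i)  (-0.0061-0.0058i)·(+0.0504+0.4044i)  (-0.0136+0.0413i)·(-0.0036+0.0000i)  (+0.1668-0.0212i)·(-0.0504+0.4044i)  (-0.2563-0.3989i)·(-0.3083-0.0780i)  (-0.4550+0.7335i)·(+0.0387-0.0993i)
Y_3^3(R⁻¹ n̂) = +0.105068+0.282311i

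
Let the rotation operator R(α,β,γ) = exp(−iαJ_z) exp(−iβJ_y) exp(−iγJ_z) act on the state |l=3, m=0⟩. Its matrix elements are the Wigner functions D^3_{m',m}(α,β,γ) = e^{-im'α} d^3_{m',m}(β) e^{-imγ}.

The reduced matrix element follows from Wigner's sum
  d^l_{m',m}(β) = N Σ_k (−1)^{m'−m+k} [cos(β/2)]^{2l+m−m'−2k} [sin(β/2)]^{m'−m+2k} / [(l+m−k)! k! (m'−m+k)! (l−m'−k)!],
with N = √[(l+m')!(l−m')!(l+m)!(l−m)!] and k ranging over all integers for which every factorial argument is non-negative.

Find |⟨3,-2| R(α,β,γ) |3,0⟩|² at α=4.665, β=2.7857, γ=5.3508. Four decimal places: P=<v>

First d^3_{-2,0}(β=2.7857), then the phase factors e^{-i(-2)α} and e^{-i(0)γ}:
With c≡cos(β/2)=0.177009 and s≡sin(β/2)=0.984209, N=[1·120·6·6]^{1/2}=65.726707
k∈{2,3} keeps every argument non-negative
  k=2: (−1)^0·65.7267/(12)·0.1770^4·0.9842^2 = +0.005209
  k=3: (−1)^1·65.7267/(12)·0.1770^2·0.9842^4 = -0.161027
d^3_{-2,0}(2.7857) = +0.005209 -0.161027 = -0.155819
|D^3_{-2,0}|² = |d^3_{-2,0}(β)|² = (-0.155819)² = 0.024280 (the z-rotation phases have unit modulus)

P=0.0243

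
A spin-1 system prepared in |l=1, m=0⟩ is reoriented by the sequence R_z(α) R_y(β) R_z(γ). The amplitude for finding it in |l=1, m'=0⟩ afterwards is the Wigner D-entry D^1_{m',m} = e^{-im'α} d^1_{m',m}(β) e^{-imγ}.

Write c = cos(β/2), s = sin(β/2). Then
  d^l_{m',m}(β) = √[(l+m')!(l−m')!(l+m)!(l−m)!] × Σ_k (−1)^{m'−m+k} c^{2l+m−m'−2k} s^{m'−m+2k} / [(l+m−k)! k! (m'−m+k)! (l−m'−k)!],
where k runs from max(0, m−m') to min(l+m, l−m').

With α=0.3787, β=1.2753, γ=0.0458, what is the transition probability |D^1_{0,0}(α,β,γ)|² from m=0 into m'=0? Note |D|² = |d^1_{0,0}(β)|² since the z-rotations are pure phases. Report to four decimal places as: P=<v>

P=0.0848

D^1_{0,0}(0.3787,1.2753,0.0458) = e^{-i·0·0.3787}·d^1_{0,0}(1.2753)·e^{-i·0·0.0458}. Compute d first:
c=cos(1.2753/2)=0.803497, s=sin(1.2753/2)=0.595309; N=√[1·1·1·1]=1.000000
The bounds max(0,m−m')=0 and min(l+m,l−m')=1 give 2 terms
  k=0: (−1)^0·1.0000/(1)·0.8035^2·0.5953^0 = +0.645607
  k=1: (−1)^1·1.0000/(1)·0.8035^0·0.5953^2 = -0.354393
d^1_{0,0}(1.2753) = +0.645607 -0.354393 = +0.291215
|D^1_{0,0}|² = |d^1_{0,0}(β)|² = (+0.291215)² = 0.084806 (the z-rotation phases have unit modulus)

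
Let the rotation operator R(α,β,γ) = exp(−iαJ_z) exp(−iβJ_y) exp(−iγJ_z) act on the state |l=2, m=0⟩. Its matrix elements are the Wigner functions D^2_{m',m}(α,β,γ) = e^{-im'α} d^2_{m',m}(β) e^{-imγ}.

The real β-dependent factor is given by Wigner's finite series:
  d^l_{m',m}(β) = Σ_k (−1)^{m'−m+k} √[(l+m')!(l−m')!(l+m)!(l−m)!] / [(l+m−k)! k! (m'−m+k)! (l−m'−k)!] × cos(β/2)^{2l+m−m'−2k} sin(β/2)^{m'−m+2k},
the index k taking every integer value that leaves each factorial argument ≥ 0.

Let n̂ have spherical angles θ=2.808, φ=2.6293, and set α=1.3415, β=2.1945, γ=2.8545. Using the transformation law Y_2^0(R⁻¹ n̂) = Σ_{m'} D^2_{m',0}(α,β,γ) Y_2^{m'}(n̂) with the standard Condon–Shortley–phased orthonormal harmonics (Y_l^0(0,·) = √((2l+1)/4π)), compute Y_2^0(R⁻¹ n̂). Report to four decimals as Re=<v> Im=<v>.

Re=0.0555 Im=0.0000

Need the full column D^2_{m',0} for m'=−2..2 at α=1.3415, β=2.1945, γ=2.8545.
cos(β/2)=0.456045, sin(β/2)=0.889957
d^2_{-2,0}: single k=2 term ⇒ +0.403487;  D = -0.361797+0.178618i
d^2_{-1,0}: k∈[1..2] ⇒ +0.206761 -0.787390 = -0.580629;  D = -0.131973-0.565432i
d^2_{0,0}: k∈[0..2] ⇒ +0.043255 -0.658891 +0.627300 = +0.011664;  D = +0.011664+0.000000i
d^2_{1,0}: k∈[0..1] ⇒ -0.206761 +0.787390 = +0.580629;  D = +0.131973-0.565432i
d^2_{2,0}: single k=0 term ⇒ +0.403487;  D = -0.361797-0.178618i
Y_2^{m'}(θ=2.808,φ=2.6293) and Σ D·Y over m':
  (-0.3618+0.1786i)·(+0.0215+0.0354i)  (-0.1320-0.5654i)·(+0.2083+0.1172i)  (+0.0117+0.0000i)·(+0.5293+0.0000i)  (+0.1320-0.5654i)·(-0.2083+0.1172i)  (-0.3618-0.1786i)·(+0.0215-0.0354i)
Y_2^0(R⁻¹ n̂) = +0.055470-0.000000i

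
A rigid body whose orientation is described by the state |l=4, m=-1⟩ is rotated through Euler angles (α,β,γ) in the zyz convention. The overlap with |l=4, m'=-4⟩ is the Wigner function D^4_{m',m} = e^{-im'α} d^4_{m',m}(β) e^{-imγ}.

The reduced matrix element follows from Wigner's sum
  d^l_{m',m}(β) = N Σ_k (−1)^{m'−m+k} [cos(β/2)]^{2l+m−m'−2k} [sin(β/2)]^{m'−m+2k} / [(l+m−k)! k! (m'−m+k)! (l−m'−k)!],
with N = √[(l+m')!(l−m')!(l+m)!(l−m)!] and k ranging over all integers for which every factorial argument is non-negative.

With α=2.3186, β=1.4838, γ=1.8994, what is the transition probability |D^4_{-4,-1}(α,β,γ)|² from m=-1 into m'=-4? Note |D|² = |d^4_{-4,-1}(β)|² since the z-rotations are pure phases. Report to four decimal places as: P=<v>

First d^4_{-4,-1}(β=1.4838), then the phase factors e^{-i(-4)α} and e^{-i(-1)γ}:
With c≡cos(β/2)=0.737186 and s≡sin(β/2)=0.675690, N=[1·40320·6·120]^{1/2}=5387.986637
Admissible k: 3..3 (factorial args all ≥0)
  k=3: (−1)^0·5387.9866/(720)·0.7372^5·0.6757^3 = +0.502599
d^4_{-4,-1}(1.4838) = +0.502599
|D^4_{-4,-1}|² = |d^4_{-4,-1}(β)|² = (+0.502599)² = 0.252606 (the z-rotation phases have unit modulus)

P=0.2526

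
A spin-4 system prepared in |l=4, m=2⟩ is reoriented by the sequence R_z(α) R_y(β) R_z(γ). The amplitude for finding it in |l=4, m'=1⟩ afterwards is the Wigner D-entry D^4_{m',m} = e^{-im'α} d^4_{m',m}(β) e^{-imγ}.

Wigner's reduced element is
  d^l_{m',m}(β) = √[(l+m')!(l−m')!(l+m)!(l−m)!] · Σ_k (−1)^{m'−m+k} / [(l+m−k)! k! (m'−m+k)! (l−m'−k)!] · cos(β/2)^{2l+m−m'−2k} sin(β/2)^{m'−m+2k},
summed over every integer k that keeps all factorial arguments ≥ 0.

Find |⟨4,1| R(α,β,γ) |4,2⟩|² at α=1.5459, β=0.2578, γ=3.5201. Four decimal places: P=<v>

First d^4_{1,2}(β=0.2578), then the phase factors e^{-i(1)α} and e^{-i(2)γ}:
With c≡cos(β/2)=0.991704 and s≡sin(β/2)=0.128543, N=[120·6·720·2]^{1/2}=1018.233765
k∈{1,2,3} keeps every argument non-negative
  k=1: (−1)^0·1018.2338/(240)·0.9917^7·0.1285^1 = +0.514470
  k=2: (−1)^1·1018.2338/(48)·0.9917^5·0.1285^3 = -0.043218
  k=3: (−1)^2·1018.2338/(72)·0.9917^3·0.1285^5 = +0.000484
d^4_{1,2}(0.2578) = +0.514470 -0.043218 +0.000484 = +0.471736
|D^4_{1,2}|² = |d^4_{1,2}(β)|² = (+0.471736)² = 0.222535 (the z-rotation phases have unit modulus)

P=0.2225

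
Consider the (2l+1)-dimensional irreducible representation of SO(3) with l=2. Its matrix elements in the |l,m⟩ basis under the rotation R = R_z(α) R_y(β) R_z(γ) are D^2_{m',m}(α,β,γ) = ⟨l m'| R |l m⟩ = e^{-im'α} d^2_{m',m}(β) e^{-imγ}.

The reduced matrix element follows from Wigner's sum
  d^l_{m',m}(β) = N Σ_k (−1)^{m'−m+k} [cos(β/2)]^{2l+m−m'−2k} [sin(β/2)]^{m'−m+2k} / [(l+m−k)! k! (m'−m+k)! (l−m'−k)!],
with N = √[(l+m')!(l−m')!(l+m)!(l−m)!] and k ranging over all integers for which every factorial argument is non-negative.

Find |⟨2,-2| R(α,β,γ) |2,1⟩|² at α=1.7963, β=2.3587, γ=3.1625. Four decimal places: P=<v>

P=0.3632

First d^2_{-2,1}(β=2.3587), then the phase factors e^{-i(-2)α} and e^{-i(1)γ}:
With c≡cos(β/2)=0.381526 and s≡sin(β/2)=0.924358, N=[1·24·6·1]^{1/2}=12.000000
k∈{3} keeps every argument non-negative
  k=3: (−1)^0·12.0000/(6)·0.3815^1·0.9244^3 = +0.602663
d^2_{-2,1}(2.3587) = +0.602663
|D^2_{-2,1}|² = |d^2_{-2,1}(β)|² = (+0.602663)² = 0.363203 (the z-rotation phases have unit modulus)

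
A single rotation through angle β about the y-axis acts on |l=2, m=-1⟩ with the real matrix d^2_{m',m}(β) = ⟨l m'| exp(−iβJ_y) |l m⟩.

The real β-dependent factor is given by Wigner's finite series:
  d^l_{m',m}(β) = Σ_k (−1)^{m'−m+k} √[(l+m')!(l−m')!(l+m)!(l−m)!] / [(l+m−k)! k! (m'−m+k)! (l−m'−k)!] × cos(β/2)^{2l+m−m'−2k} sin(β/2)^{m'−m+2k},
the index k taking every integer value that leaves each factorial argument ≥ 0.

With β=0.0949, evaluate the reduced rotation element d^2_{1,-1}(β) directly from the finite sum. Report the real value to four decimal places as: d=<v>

d^2_{1,-1}(β=0.0949) via Wigner's sum:
Half-angle: c=0.998874, s=0.047432. N=√(6·1·1·6)=6.000000
k∈{0,1} keeps every argument non-negative
  k=0: (−1)^2·6.0000/(2)·0.9989^2·0.0474^2 = +0.006734
  k=1: (−1)^3·6.0000/(6)·0.9989^0·0.0474^4 = -0.000005
d^2_{1,-1}(0.0949) = +0.006734 -0.000005 = +0.006729

d=0.0067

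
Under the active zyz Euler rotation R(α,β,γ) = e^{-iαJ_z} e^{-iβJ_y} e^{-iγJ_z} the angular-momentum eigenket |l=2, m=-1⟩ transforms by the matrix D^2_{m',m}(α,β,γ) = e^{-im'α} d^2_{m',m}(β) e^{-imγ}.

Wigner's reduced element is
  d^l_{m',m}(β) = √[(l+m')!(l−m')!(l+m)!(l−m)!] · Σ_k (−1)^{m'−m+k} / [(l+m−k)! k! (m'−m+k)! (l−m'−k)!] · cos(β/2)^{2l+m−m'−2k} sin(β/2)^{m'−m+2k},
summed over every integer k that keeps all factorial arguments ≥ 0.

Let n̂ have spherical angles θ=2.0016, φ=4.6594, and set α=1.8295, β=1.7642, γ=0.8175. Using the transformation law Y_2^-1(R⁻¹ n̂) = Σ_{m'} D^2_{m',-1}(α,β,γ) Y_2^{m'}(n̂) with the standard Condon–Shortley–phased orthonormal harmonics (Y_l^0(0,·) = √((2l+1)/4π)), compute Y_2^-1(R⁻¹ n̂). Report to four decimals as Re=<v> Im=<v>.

Need the full column D^2_{m',-1} for m'=−2..2 at α=1.8295, β=1.7642, γ=0.8175.
cos(β/2)=0.635531, sin(β/2)=0.772075
d^2_{-2,-1}: single k=1 term ⇒ +0.396369;  D = -0.092634-0.385393i
d^2_{-1,-1}: k∈[0..1] ⇒ +0.163135 -0.722294 = -0.559159;  D = +0.492151-0.265418i
d^2_{0,-1}: k∈[0..1] ⇒ -0.485451 +0.716459 = +0.231007;  D = +0.158020+0.168506i
d^2_{1,-1}: k∈[0..1] ⇒ +0.722294 -0.355335 = +0.366959;  D = +0.194549-0.311142i
d^2_{2,-1}: single k=0 term ⇒ -0.584986;  D = +0.558843+0.172927i
Y_2^{m'}(θ=2.0016,φ=4.6594) and Σ D·Y over m':
  (-0.0926-0.3854i)·(-0.3171-0.0337i)  (+0.4922-0.2654i)·(+0.0155-0.2927i)  (+0.1580+0.1685i)·(-0.1504+0.0000i)  (+0.1945-0.3111i)·(-0.0155-0.2927i)  (+0.5588+0.1729i)·(-0.3171+0.0337i)
Y_2^-1(R⁻¹ n̂) = -0.354599-0.136293i

Re=-0.3546 Im=-0.1363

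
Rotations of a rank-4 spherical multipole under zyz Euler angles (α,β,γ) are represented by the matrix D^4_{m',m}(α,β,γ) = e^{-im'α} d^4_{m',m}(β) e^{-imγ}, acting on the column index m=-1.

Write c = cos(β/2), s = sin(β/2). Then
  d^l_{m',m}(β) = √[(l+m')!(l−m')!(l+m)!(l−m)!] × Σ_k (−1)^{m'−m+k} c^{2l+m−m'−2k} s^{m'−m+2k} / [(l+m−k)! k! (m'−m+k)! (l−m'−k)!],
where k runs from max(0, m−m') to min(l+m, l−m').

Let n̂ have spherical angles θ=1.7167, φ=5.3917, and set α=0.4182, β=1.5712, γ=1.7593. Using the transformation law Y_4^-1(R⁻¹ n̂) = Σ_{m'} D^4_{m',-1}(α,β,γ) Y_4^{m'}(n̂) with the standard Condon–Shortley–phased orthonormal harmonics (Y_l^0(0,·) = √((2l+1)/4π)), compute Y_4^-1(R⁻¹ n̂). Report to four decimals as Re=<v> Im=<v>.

Re=0.2970 Im=0.0112

Need the full column D^4_{m',-1} for m'=−4..4 at α=0.4182, β=1.5712, γ=1.7593.
cos(β/2)=0.706964, sin(β/2)=0.707249
d^4_{-4,-1}: single k=3 term ⇒ +0.467518;  D = -0.447929-0.133915i
d^4_{-3,-1}: k∈[2..3] ⇒ +0.495678 -0.826797 = -0.331119;  D = +0.328423-0.042167i
d^4_{-2,-1}: k∈[1..3] ⇒ +0.264844 -1.325290 +0.884240 = -0.176206;  D = +0.150597-0.091483i
d^4_{-1,-1}: k∈[0..3] ⇒ +0.062399 -0.936743 +1.874999 -0.625505 = +0.375151;  D = -0.213897+0.308198i
d^4_{0,-1}: k∈[0..3] ⇒ -0.279170 +1.676374 -1.677728 +0.279847 = -0.000677;  D = +0.000127-0.000665i
d^4_{1,-1}: k∈[0..3] ⇒ +0.624495 -1.874999 +0.938257 -0.062601 = -0.374848;  D = -0.085346-0.365003i
d^4_{2,-1}: k∈[0..2] ⇒ -0.883526 +1.326360 -0.265486 = +0.177347;  D = +0.107031+0.141409i
d^4_{3,-1}: k∈[0..1] ⇒ +0.826797 -0.496479 = +0.330318;  D = +0.289134+0.159724i
d^4_{4,-1}: single k=0 term ⇒ -0.467896;  D = -0.466146-0.040423i
Y_4^{m'}(θ=1.7167,φ=5.3917) and Σ D·Y over m':
  (-0.4479-0.1339i)·(-0.3864-0.1746i)  (+0.3284-0.0422i)·(+0.1574-0.0794i)  (+0.1506-0.0915i)·(+0.0588-0.2727i)  (-0.2139+0.3082i)·(+0.1219+0.1510i)  (+0.0001-0.0007i)·(+0.2519+0.0000i)  (-0.0853-0.3650i)·(-0.1219+0.1510i)  (+0.1070+0.1414i)·(+0.0588+0.2727i)  (+0.2891+0.1597i)·(-0.1574-0.0794i)  (-0.4661-0.0404i)·(-0.3864+0.1746i)
Y_4^-1(R⁻¹ n̂) = +0.296954+0.011189i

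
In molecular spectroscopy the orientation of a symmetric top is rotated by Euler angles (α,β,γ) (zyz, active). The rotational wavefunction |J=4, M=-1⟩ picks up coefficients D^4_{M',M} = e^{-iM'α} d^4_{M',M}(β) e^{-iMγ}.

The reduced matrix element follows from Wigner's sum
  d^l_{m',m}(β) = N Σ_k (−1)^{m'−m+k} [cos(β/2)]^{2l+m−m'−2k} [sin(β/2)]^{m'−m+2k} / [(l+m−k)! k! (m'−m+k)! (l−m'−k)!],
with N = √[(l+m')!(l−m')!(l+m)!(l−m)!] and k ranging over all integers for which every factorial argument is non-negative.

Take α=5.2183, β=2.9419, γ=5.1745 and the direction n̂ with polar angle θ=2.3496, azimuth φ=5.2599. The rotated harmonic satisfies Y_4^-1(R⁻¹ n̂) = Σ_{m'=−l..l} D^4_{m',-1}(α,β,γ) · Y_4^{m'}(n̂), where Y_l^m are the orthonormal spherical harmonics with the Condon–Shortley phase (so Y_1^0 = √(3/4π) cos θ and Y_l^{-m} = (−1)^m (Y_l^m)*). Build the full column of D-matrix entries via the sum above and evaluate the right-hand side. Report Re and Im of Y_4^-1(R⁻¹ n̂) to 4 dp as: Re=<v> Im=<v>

Need the full column D^4_{m',-1} for m'=−4..4 at α=5.2183, β=2.9419, γ=5.1745.
cos(β/2)=0.099681, sin(β/2)=0.995019
d^4_{-4,-1}: single k=3 term ⇒ +0.000073;  D = +0.000044+0.000057i
d^4_{-3,-1}: k∈[2..3] ⇒ +0.000008 -0.001280 = -0.001273;  D = +0.000506-0.001168i
d^4_{-2,-1}: k∈[1..3] ⇒ +0.000000 -0.000206 +0.013662 = +0.013456;  D = -0.013393+0.001301i
d^4_{-1,-1}: k∈[0..3] ⇒ +0.000000 -0.000015 +0.002903 -0.096430 = -0.093541;  D = +0.053031+0.077056i
d^4_{0,-1}: k∈[0..3] ⇒ -0.000000 +0.000260 -0.025921 +0.430473 = +0.404812;  D = +0.180481-0.362353i
d^4_{1,-1}: k∈[0..3] ⇒ +0.000010 -0.002903 +0.144644 -0.960844 = -0.819093;  D = -0.818307+0.035865i
d^4_{2,-1}: k∈[0..2] ⇒ -0.000137 +0.020493 -0.408383 = -0.388028;  D = -0.202721-0.330862i
d^4_{3,-1}: k∈[0..1] ⇒ +0.001280 -0.076539 = -0.075258;  D = +0.037079-0.065490i
d^4_{4,-1}: single k=0 term ⇒ -0.007229;  D = +0.007229+0.000067i
Y_4^{m'}(θ=2.3496,φ=5.2599) and Σ D·Y over m':
  (+0.0000+0.0001i)·(-0.0659-0.0925i)  (+0.0005-0.0012i)·(+0.3162-0.0227i)  (-0.0134+0.0013i)·(-0.1905+0.3697i)  (+0.0530+0.0771i)·(-0.0559-0.0917i)  (+0.1805-0.3624i)·(-0.3471+0.0000i)  (-0.8183+0.0359i)·(+0.0559-0.0917i)  (-0.2027-0.3309i)·(-0.1905-0.3697i)  (+0.0371-0.0655i)·(-0.3162-0.0227i)  (+0.0072+0.0001i)·(-0.0659+0.0925i)
Y_4^-1(R⁻¹ n̂) = -0.196175+0.346521i

Re=-0.1962 Im=0.3465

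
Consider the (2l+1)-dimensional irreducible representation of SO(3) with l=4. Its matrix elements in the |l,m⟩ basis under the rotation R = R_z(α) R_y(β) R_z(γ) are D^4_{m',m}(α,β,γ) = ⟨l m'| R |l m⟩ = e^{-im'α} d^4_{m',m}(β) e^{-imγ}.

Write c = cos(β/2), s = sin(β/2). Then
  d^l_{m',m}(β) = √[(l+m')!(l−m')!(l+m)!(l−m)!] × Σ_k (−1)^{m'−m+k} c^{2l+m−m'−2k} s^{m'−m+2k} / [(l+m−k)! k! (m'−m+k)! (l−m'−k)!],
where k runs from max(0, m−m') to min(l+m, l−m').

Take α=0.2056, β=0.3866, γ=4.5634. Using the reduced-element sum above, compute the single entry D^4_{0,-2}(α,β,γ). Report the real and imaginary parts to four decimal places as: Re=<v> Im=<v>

Re=-0.2688 Im=0.0826

Split into d^4_{0,-2}(β=0.3866) × two z-phases.
With c≡cos(β/2)=0.981376 and s≡sin(β/2)=0.192098, N=[24·24·2·720]^{1/2}=910.735966
The bounds max(0,m−m')=0 and min(l+m,l−m')=2 give 3 terms
  k=0: (−1)^2·910.7360/(96)·0.9814^6·0.1921^2 = +0.312738
  k=1: (−1)^3·910.7360/(36)·0.9814^4·0.1921^4 = -0.031954
  k=2: (−1)^4·910.7360/(96)·0.9814^2·0.1921^6 = +0.000459
d^4_{0,-2}(0.3866) = +0.312738 -0.031954 +0.000459 = +0.281243
Attach z-rotation phases: D = e^{-i(0)(0.2056)}·(+0.281243)·e^{-i(-2)(4.5634)} = -0.268849+0.082570i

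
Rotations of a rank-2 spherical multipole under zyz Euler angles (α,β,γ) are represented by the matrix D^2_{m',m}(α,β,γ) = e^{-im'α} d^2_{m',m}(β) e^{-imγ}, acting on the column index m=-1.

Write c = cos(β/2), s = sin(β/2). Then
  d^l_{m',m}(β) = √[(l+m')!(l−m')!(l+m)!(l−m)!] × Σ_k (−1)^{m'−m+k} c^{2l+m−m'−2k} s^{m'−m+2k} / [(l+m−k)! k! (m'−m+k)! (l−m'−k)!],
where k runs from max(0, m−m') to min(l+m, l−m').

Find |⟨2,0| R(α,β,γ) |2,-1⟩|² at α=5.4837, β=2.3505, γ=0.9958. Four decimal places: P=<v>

D^2_{0,-1}(5.4837,2.3505,0.9958) = e^{-i·0·5.4837}·d^2_{0,-1}(2.3505)·e^{-i·-1·0.9958}. Compute d first:
c=cos(2.3505/2)=0.385312, s=sin(2.3505/2)=0.922786; N=√[2·2·1·6]=4.898979
The bounds max(0,m−m')=0 and min(l+m,l−m')=1 give 2 terms
  k=0: (−1)^1·4.8990/(2)·0.3853^3·0.9228^1 = -0.129305
  k=1: (−1)^2·4.8990/(2)·0.3853^1·0.9228^3 = +0.741638
d^2_{0,-1}(2.3505) = -0.129305 +0.741638 = +0.612333
|D^2_{0,-1}|² = |d^2_{0,-1}(β)|² = (+0.612333)² = 0.374951 (the z-rotation phases have unit modulus)

P=0.3750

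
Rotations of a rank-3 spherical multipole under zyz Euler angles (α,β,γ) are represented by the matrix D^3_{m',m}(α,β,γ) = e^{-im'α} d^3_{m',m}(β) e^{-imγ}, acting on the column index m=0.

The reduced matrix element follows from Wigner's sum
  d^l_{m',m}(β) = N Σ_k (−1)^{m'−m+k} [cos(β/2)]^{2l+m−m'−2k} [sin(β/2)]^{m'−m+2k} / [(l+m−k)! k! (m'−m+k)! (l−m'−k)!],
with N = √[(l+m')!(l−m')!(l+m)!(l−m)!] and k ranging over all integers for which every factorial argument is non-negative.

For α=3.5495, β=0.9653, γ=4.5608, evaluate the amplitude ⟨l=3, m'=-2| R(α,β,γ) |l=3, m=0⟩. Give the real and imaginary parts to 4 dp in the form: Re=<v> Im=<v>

Re=0.3611 Im=0.3837

Split into d^3_{-2,0}(β=0.9653) × two z-phases.
With c≡cos(β/2)=0.885768 and s≡sin(β/2)=0.464128, N=[1·120·6·6]^{1/2}=65.726707
k: max(0,(0)−(-2))=2 … min(3+(0),3−(-2))=3
  k=2: (−1)^0·65.7267/(12)·0.8858^4·0.4641^2 = +0.726301
  k=3: (−1)^1·65.7267/(12)·0.8858^2·0.4641^4 = -0.199412
d^3_{-2,0}(0.9653) = +0.726301 -0.199412 = +0.526888
Phases: e^{-i·(-2)·3.5495}=+0.685275+0.728284i, e^{-i·(0)·4.5608}=+1.000000+0.000000i ⇒ D=+0.361064+0.383724i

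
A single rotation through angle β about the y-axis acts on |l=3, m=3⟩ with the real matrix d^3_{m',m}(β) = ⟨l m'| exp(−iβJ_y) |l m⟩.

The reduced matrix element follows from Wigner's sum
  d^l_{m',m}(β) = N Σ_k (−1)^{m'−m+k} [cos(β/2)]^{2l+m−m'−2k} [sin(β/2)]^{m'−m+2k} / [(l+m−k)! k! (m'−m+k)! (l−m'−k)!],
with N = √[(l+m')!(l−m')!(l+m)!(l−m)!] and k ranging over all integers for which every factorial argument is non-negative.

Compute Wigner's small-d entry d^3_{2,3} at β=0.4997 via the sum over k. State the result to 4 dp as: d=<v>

d^3_{2,3}(β=0.4997) via Wigner's sum:
With c≡cos(β/2)=0.968950 and s≡sin(β/2)=0.247259, N=[120·1·720·1]^{1/2}=293.938769
k∈{1} keeps every argument non-negative
  k=1: (−1)^0·293.9388/(120)·0.9689^5·0.2473^1 = +0.517289
d^3_{2,3}(0.4997) = +0.517289

d=0.5173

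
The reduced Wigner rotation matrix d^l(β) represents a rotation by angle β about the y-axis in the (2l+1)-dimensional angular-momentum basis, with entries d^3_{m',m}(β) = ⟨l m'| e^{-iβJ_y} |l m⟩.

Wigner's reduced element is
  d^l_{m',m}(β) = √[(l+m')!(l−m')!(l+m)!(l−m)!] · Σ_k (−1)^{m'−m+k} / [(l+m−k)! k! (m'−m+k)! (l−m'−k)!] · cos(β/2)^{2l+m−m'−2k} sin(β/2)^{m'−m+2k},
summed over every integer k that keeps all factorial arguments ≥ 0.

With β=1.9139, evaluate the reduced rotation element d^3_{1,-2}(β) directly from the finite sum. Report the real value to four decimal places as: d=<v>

d=0.0046

d^3_{1,-2}(β=1.9139) via Wigner's sum:
c=cos(1.9139/2)=0.576016, s=sin(1.9139/2)=0.817439; N=√[24·2·1·120]=75.894664
k: max(0,(-2)−(1))=0 … min(3+(-2),3−(1))=1
  k=0: (−1)^3·75.8947/(12)·0.5760^3·0.8174^3 = -0.660235
  k=1: (−1)^4·75.8947/(24)·0.5760^1·0.8174^5 = +0.664829
d^3_{1,-2}(1.9139) = -0.660235 +0.664829 = +0.004594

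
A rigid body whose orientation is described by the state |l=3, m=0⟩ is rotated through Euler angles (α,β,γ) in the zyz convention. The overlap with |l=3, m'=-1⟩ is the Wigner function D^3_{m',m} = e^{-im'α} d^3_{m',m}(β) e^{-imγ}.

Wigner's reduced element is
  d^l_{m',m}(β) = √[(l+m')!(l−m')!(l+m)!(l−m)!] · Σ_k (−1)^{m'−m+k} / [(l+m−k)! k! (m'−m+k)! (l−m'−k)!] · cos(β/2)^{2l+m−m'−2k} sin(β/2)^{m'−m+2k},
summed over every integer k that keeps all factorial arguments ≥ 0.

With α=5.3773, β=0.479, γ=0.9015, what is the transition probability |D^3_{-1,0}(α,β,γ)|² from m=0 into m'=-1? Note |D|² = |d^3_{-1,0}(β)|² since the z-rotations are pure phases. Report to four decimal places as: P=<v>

Split into d^3_{-1,0}(β=0.479) × two z-phases.
c=cos(0.479/2)=0.971457, s=sin(0.479/2)=0.237217; N=√[2·24·6·6]=41.569219
k: max(0,(0)−(-1))=1 … min(3+(0),3−(-1))=3
  k=1: (−1)^0·41.5692/(12)·0.9715^5·0.2372^1 = +0.710974
  k=2: (−1)^1·41.5692/(4)·0.9715^3·0.2372^3 = -0.127180
  k=3: (−1)^2·41.5692/(12)·0.9715^1·0.2372^5 = +0.002528
d^3_{-1,0}(0.479) = +0.710974 -0.127180 +0.002528 = +0.586321
|D^3_{-1,0}|² = |d^3_{-1,0}(β)|² = (+0.586321)² = 0.343773 (the z-rotation phases have unit modulus)

P=0.3438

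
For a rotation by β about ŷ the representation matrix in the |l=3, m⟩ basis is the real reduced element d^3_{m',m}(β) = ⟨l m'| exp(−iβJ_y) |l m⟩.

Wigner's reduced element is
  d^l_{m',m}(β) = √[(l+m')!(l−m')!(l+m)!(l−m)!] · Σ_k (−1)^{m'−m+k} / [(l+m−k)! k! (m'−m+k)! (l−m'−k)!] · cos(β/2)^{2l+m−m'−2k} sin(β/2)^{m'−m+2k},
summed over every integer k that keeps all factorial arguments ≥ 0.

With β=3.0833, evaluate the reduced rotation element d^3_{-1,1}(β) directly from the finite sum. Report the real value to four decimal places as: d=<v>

d=0.9907

d^3_{-1,1}(β=3.0833) via Wigner's sum:
Half-angle: c=0.029142, s=0.999575. N=√(2·24·24·2)=48.000000
Admissible k: 2..4 (factorial args all ≥0)
  k=2: (−1)^0·48.0000/(8)·0.0291^4·0.9996^2 = +0.000004
  k=3: (−1)^1·48.0000/(6)·0.0291^2·0.9996^4 = -0.006783
  k=4: (−1)^2·48.0000/(48)·0.0291^0·0.9996^6 = +0.997454
d^3_{-1,1}(3.0833) = +0.000004 -0.006783 +0.997454 = +0.990676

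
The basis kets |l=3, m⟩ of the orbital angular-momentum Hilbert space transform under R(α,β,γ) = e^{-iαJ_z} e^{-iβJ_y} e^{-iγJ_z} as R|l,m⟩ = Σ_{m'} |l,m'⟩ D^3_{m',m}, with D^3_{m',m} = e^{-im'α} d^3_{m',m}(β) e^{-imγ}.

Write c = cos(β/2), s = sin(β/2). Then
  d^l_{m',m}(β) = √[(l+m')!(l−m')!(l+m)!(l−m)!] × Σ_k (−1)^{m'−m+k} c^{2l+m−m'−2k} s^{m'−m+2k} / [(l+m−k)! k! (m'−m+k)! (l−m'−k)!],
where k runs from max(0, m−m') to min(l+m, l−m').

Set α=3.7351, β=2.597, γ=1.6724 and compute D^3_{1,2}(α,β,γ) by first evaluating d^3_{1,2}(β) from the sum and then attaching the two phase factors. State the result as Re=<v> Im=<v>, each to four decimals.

D^3_{1,2}(3.7351,2.597,1.6724) = e^{-i·1·3.7351}·d^3_{1,2}(2.597)·e^{-i·2·1.6724}. Compute d first:
Half-angle: c=0.268944, s=0.963156. N=√(24·2·120·1)=75.894664
Admissible k: 1..2 (factorial args all ≥0)
  k=1: (−1)^0·75.8947/(24)·0.2689^5·0.9632^1 = +0.004286
  k=2: (−1)^1·75.8947/(12)·0.2689^3·0.9632^3 = -0.109927
d^3_{1,2}(2.597) = +0.004286 -0.109927 = -0.105642
Attach z-rotation phases: D = e^{-i(1)(3.7351)}·(-0.105642)·e^{-i(2)(1.6724)} = -0.073850+0.075540i

Re=-0.0738 Im=0.0755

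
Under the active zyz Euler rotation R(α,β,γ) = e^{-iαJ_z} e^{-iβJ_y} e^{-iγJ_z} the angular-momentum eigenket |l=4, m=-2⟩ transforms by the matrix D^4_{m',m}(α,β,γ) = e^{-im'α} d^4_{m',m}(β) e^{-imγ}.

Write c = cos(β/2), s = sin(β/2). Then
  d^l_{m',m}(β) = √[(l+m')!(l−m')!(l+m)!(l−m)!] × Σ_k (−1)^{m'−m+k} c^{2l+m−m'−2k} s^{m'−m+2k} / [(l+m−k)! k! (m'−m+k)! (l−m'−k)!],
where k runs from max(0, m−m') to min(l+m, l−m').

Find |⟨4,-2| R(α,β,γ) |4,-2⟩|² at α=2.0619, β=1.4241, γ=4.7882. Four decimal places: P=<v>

P=0.0017

First d^4_{-2,-2}(β=1.4241), then the phase factors e^{-i(-2)α} and e^{-i(-2)γ}:
c=cos(1.4241/2)=0.757024, s=sin(1.4241/2)=0.653387; N=√[2·720·2·720]=1440.000000
Admissible k: 0..2 (factorial args all ≥0)
  k=0: (−1)^0·1440.0000/(1440)·0.7570^8·0.6534^0 = +0.107864
  k=1: (−1)^1·1440.0000/(120)·0.7570^6·0.6534^2 = -0.964229
  k=2: (−1)^2·1440.0000/(96)·0.7570^4·0.6534^4 = +0.897867
d^4_{-2,-2}(1.4241) = +0.107864 -0.964229 +0.897867 = +0.041502
|D^4_{-2,-2}|² = |d^4_{-2,-2}(β)|² = (+0.041502)² = 0.001722 (the z-rotation phases have unit modulus)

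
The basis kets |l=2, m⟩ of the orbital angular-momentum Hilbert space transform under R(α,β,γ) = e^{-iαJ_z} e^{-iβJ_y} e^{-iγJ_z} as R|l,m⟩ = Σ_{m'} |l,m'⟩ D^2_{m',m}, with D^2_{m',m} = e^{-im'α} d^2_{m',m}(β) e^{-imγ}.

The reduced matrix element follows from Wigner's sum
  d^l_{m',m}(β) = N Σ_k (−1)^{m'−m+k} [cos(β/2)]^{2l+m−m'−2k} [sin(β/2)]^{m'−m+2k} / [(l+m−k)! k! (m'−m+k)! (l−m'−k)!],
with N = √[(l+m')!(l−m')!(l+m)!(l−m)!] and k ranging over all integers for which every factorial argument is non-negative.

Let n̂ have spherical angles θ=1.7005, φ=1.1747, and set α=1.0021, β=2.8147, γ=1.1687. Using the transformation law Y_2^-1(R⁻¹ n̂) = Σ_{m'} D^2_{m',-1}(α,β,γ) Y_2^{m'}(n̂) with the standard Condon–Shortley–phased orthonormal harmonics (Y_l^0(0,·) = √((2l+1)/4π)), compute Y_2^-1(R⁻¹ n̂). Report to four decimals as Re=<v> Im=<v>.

Need the full column D^2_{m',-1} for m'=−2..2 at α=1.0021, β=2.8147, γ=1.1687.
cos(β/2)=0.162720, sin(β/2)=0.986672
d^2_{-2,-1}: single k=1 term ⇒ +0.008502;  D = -0.008498-0.000266i
d^2_{-1,-1}: k∈[0..1] ⇒ +0.000701 -0.077330 = -0.076629;  D = +0.043268-0.063244i
d^2_{0,-1}: k∈[0..1] ⇒ -0.010413 +0.382855 = +0.372442;  D = +0.145755+0.342737i
d^2_{1,-1}: k∈[0..1] ⇒ +0.077330 -0.947746 = -0.870416;  D = -0.858364-0.144341i
d^2_{2,-1}: single k=0 term ⇒ -0.312600;  D = -0.209694+0.231834i
Y_2^{m'}(θ=1.7005,φ=1.1747) and Σ D·Y over m':
  (-0.0085-0.0003i)·(-0.2667-0.2704i)  (+0.0433-0.0632i)·(-0.0382+0.0914i)  (+0.1458+0.3427i)·(-0.2996+0.0000i)  (-0.8584-0.1443i)·(+0.0382+0.0914i)  (-0.2097+0.2318i)·(-0.2667+0.2704i)
Y_2^-1(R⁻¹ n̂) = -0.063712-0.296449i

Re=-0.0637 Im=-0.2964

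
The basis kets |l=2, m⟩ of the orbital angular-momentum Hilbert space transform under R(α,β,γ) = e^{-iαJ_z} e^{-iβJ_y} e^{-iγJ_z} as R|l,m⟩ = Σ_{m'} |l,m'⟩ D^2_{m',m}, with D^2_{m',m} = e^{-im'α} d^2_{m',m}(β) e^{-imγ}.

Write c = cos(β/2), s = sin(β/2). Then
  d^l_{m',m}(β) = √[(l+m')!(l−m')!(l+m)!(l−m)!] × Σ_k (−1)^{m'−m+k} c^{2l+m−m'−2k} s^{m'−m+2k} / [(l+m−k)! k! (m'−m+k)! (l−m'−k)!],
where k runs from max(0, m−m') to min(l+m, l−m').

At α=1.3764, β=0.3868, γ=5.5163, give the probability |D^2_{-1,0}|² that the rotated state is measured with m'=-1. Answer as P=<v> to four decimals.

First d^2_{-1,0}(β=0.3868), then the phase factors e^{-i(-1)α} and e^{-i(0)γ}:
With c≡cos(β/2)=0.981356 and s≡sin(β/2)=0.192197, N=[1·6·2·2]^{1/2}=4.898979
The bounds max(0,m−m')=1 and min(l+m,l−m')=2 give 2 terms
  k=1: (−1)^0·4.8990/(2)·0.9814^3·0.1922^1 = +0.444940
  k=2: (−1)^1·4.8990/(2)·0.9814^1·0.1922^3 = -0.017066
d^2_{-1,0}(0.3868) = +0.444940 -0.017066 = +0.427874
|D^2_{-1,0}|² = |d^2_{-1,0}(β)|² = (+0.427874)² = 0.183076 (the z-rotation phases have unit modulus)

P=0.1831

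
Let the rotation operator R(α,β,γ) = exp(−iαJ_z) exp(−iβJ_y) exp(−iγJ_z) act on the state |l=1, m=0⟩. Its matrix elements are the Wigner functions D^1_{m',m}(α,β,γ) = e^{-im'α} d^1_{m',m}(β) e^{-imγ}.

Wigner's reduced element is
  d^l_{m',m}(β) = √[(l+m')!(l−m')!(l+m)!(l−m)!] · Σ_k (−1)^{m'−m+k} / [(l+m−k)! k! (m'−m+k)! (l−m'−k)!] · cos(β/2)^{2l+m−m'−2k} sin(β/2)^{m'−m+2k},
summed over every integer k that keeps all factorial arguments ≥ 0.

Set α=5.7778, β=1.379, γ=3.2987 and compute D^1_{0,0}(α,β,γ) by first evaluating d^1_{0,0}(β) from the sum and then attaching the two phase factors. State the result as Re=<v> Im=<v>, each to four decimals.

First d^1_{0,0}(β=1.379), then the phase factors e^{-i(0)α} and e^{-i(0)γ}:
Half-angle: c=0.771564, s=0.636151. N=√(1·1·1·1)=1.000000
Admissible k: 0..1 (factorial args all ≥0)
  k=0: (−1)^0·1.0000/(1)·0.7716^2·0.6362^0 = +0.595311
  k=1: (−1)^1·1.0000/(1)·0.7716^0·0.6362^2 = -0.404689
d^1_{0,0}(1.379) = +0.595311 -0.404689 = +0.190623
D = (+1.000000+0.000000i)·(+0.190623)·(+1.000000+0.000000i) = +0.190623+0.000000i

Re=0.1906 Im=0.0000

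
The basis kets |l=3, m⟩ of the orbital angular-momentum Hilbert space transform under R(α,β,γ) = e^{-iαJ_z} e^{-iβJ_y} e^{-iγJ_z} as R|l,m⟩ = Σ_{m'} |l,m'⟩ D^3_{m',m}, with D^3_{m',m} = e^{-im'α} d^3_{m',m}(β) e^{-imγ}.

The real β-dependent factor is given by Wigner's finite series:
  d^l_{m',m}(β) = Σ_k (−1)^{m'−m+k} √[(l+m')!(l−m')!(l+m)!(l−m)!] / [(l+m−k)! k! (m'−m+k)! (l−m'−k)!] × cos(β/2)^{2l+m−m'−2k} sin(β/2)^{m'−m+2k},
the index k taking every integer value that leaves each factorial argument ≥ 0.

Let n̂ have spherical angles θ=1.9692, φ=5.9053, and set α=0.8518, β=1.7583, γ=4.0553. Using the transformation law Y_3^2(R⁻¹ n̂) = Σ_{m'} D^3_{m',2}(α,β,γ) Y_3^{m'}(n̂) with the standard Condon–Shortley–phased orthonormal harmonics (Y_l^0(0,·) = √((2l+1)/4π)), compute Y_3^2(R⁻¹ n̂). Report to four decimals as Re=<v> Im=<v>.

Re=-0.1453 Im=0.2957

Need the full column D^3_{m',2} for m'=−3..3 at α=0.8518, β=1.7583, γ=4.0553.
cos(β/2)=0.637806, sin(β/2)=0.770197
d^3_{-3,2}: single k=5 term ⇒ +0.423422;  D = +0.316091+0.281731i
d^3_{-2,2}: k∈[4..5] ⇒ +0.715739 -0.208743 = +0.506996;  D = +0.503115-0.062613i
d^3_{-1,2}: k∈[3..4] ⇒ +0.749724 -0.546635 = +0.203088;  D = +0.113863-0.168167i
d^3_{0,2}: k∈[2..3] ⇒ +0.537674 -0.784053 = -0.246379;  D = +0.062534+0.238311i
d^3_{1,2}: k∈[1..2] ⇒ +0.257066 -0.749724 = -0.492658;  D = +0.440926+0.219764i
d^3_{2,2}: k∈[0..1] ⇒ +0.067318 -0.490827 = -0.423509;  D = +0.391800-0.160787i
d^3_{3,2}: single k=0 term ⇒ -0.199123;  D = +0.064444-0.188406i
Y_3^{m'}(θ=1.9692,φ=5.9053) and Σ D·Y over m':
  (+0.3161+0.2817i)·(+0.1383+0.2960i)  (+0.5031-0.0626i)·(-0.2451-0.2310i)  (+0.1139-0.1682i)·(-0.0685-0.0272i)  (+0.0625+0.2383i)·(+0.3254+0.0000i)  (+0.4409+0.2198i)·(+0.0685-0.0272i)  (+0.3918-0.1608i)·(-0.2451+0.2310i)  (+0.0644-0.1884i)·(-0.1383+0.2960i)
Y_3^2(R⁻¹ n̂) = -0.145331+0.295713i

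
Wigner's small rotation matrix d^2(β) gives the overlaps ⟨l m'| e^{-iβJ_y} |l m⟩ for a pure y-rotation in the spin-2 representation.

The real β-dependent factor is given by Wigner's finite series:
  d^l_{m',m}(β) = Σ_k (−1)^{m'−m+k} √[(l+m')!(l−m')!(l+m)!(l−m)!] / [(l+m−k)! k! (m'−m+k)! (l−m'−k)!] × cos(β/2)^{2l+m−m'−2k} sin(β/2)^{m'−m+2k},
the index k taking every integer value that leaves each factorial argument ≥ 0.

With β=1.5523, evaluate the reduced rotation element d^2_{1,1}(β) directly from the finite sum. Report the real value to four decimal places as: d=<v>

d^2_{1,1}(β=1.5523) via Wigner's sum:
Half-angle: c=0.713616, s=0.700537. N=√(6·1·6·1)=6.000000
The bounds max(0,m−m')=0 and min(l+m,l−m')=1 give 2 terms
  k=0: (−1)^0·6.0000/(6)·0.7136^4·0.7005^0 = +0.259333
  k=1: (−1)^1·6.0000/(2)·0.7136^2·0.7005^2 = -0.749743
d^2_{1,1}(1.5523) = +0.259333 -0.749743 = -0.490410

d=-0.4904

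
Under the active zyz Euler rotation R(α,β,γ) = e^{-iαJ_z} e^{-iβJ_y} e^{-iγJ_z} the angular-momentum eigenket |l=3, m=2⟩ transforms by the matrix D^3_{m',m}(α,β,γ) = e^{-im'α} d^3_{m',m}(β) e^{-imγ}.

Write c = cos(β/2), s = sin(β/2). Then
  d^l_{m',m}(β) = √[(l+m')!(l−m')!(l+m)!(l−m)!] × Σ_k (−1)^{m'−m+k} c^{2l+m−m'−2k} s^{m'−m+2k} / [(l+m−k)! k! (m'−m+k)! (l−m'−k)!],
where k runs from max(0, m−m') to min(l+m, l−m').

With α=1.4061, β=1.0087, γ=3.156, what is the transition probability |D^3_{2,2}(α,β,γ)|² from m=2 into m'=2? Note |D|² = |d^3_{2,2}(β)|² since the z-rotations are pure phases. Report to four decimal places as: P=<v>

D^3_{2,2}(1.4061,1.0087,3.156) = e^{-i·2·1.4061}·d^3_{2,2}(1.0087)·e^{-i·2·3.156}. Compute d first:
Half-angle: c=0.875489, s=0.483238. N=√(120·1·120·1)=120.000000
The bounds max(0,m−m')=0 and min(l+m,l−m')=1 give 2 terms
  k=0: (−1)^0·120.0000/(120)·0.8755^6·0.4832^0 = +0.450302
  k=1: (−1)^1·120.0000/(24)·0.8755^4·0.4832^2 = -0.685955
d^3_{2,2}(1.0087) = +0.450302 -0.685955 = -0.235653
|D^3_{2,2}|² = |d^3_{2,2}(β)|² = (-0.235653)² = 0.055532 (the z-rotation phases have unit modulus)

P=0.0555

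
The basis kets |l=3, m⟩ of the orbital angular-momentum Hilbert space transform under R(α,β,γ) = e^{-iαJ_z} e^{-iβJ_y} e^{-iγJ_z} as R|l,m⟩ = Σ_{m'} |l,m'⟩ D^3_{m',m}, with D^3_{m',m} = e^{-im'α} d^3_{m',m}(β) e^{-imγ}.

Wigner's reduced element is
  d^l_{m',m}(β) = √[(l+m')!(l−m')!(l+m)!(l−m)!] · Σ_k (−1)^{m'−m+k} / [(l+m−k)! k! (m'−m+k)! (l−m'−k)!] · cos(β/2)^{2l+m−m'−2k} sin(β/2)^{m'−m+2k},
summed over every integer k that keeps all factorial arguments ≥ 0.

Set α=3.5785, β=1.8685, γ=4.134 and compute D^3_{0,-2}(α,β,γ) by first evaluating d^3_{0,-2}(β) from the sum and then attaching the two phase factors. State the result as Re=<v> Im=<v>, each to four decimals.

First d^3_{0,-2}(β=1.8685), then the phase factors e^{-i(0)α} and e^{-i(-2)γ}:
With c≡cos(β/2)=0.594422 and s≡sin(β/2)=0.804153, N=[6·6·1·120]^{1/2}=65.726707
Admissible k: 0..1 (factorial args all ≥0)
  k=0: (−1)^2·65.7267/(12)·0.5944^4·0.8042^2 = +0.442198
  k=1: (−1)^3·65.7267/(12)·0.5944^2·0.8042^4 = -0.809293
d^3_{0,-2}(1.8685) = +0.442198 -0.809293 = -0.367095
Phases: e^{-i·(0)·3.5785}=+1.000000+0.000000i, e^{-i·(-2)·4.134}=-0.402291+0.915512i ⇒ D=+0.147679-0.336079i

Re=0.1477 Im=-0.3361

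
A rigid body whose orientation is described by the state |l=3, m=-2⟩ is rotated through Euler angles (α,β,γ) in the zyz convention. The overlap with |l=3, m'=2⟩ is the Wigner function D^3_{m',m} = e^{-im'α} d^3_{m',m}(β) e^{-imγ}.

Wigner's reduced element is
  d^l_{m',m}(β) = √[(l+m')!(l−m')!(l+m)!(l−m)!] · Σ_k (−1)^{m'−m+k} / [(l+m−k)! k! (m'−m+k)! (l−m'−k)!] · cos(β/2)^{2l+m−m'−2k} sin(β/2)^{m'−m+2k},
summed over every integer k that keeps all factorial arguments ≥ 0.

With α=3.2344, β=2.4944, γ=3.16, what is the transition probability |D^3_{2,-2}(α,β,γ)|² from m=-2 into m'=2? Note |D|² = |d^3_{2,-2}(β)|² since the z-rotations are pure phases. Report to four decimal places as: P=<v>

First d^3_{2,-2}(β=2.4944), then the phase factors e^{-i(2)α} and e^{-i(-2)γ}:
With c≡cos(β/2)=0.317978 and s≡sin(β/2)=0.948098, N=[120·1·1·120]^{1/2}=120.000000
The bounds max(0,m−m')=0 and min(l+m,l−m')=1 give 2 terms
  k=0: (−1)^4·120.0000/(24)·0.3180^2·0.9481^4 = +0.408487
  k=1: (−1)^5·120.0000/(120)·0.3180^0·0.9481^6 = -0.726306
d^3_{2,-2}(2.4944) = +0.408487 -0.726306 = -0.317819
|D^3_{2,-2}|² = |d^3_{2,-2}(β)|² = (-0.317819)² = 0.101009 (the z-rotation phases have unit modulus)

P=0.1010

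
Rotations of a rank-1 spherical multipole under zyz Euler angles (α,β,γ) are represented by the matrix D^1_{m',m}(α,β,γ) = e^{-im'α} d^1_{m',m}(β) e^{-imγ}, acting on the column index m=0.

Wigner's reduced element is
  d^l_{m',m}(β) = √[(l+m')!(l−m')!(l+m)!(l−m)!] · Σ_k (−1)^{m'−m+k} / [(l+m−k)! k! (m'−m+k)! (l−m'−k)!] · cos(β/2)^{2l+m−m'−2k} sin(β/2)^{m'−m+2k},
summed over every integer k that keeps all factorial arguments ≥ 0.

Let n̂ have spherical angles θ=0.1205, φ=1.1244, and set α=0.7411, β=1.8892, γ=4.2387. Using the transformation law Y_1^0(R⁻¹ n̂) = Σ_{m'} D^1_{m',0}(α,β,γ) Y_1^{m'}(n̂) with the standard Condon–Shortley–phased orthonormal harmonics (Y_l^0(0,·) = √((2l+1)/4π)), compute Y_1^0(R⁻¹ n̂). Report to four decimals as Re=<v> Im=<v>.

Re=-0.1001 Im=0.0000

Need the full column D^1_{m',0} for m'=−1..1 at α=0.7411, β=1.8892, γ=4.2387.
cos(β/2)=0.586067, sin(β/2)=0.810263
d^1_{-1,0}: single k=1 term ⇒ +0.671565;  D = +0.495431+0.453373i
d^1_{0,0}: k∈[0..1] ⇒ +0.343475 -0.656525 = -0.313051;  D = -0.313051+0.000000i
d^1_{1,0}: single k=0 term ⇒ -0.671565;  D = -0.495431+0.453373i
Y_1^{m'}(θ=0.1205,φ=1.1244) and Σ D·Y over m':
  (+0.4954+0.4534i)·(+0.0179-0.0375i)  (-0.3131+0.0000i)·(+0.4851+0.0000i)  (-0.4954+0.4534i)·(-0.0179-0.0375i)
Y_1^0(R⁻¹ n̂) = -0.100114+0.000000i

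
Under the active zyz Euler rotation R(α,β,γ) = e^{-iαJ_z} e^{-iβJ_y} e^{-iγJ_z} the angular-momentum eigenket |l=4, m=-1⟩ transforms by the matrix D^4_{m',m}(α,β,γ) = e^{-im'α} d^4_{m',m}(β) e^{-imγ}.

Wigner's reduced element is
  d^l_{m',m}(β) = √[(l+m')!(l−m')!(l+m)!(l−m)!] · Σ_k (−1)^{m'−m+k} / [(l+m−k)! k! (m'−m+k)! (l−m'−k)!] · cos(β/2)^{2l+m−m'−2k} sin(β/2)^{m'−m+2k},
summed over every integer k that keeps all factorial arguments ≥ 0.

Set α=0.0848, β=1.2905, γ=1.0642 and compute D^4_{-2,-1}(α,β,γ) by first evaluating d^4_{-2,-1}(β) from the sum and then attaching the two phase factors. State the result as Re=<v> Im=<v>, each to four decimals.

First d^4_{-2,-1}(β=1.2905), then the phase factors e^{-i(-2)α} and e^{-i(-1)γ}:
Half-angle: c=0.798949, s=0.601398. N=√(2·720·6·120)=1018.233765
k∈{1,2,3} keeps every argument non-negative
  k=1: (−1)^0·1018.2338/(240)·0.7989^7·0.6014^1 = +0.530192
  k=2: (−1)^1·1018.2338/(48)·0.7989^5·0.6014^3 = -1.502066
  k=3: (−1)^2·1018.2338/(72)·0.7989^3·0.6014^5 = +0.567392
d^4_{-2,-1}(1.2905) = +0.530192 -1.502066 +0.567392 = -0.404482
Attach z-rotation phases: D = e^{-i(-2)(0.0848)}·(-0.404482)·e^{-i(-1)(1.0642)} = -0.133743-0.381730i

Re=-0.1337 Im=-0.3817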